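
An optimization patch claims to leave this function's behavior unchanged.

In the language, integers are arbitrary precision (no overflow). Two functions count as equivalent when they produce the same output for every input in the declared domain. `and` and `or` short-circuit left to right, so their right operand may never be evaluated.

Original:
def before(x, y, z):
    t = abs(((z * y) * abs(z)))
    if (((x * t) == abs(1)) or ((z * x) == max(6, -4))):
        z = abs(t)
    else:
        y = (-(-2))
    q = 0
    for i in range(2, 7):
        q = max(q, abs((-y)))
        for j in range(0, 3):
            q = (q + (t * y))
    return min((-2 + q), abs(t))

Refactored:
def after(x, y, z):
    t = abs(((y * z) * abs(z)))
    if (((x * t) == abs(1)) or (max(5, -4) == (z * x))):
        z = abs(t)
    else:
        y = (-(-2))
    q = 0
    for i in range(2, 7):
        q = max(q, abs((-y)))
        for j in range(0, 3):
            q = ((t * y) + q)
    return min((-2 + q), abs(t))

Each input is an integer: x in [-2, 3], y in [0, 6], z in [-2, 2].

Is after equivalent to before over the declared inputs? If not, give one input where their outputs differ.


Not equivalent: x=3, y=0, z=2 separates them (-2 vs 0).
before: t := 0 | (((x * t) == abs(1)) or ((z * x) == max(6, -4))): true | z := 0 | q := 0 | iter i=2: | q := 0 | iter j=0: | q := 0 | iter j=1: | q := 0 | iter j=2: | q := 0 | iter i=3: | q := 0 | iter j=0: | q := 0 | iter j=1: | q := 0 | iter j=2: | q := 0 | iter i=4: | q := 0 | iter j=0: | q := 0 | iter j=1: | q := 0 | iter j=2: | q := 0 | iter i=5: | q := 0 | iter j=0: | q := 0 | iter j=1: | q := 0 | iter j=2: | q := 0 | iter i=6: | q := 0 | iter j=0: | q := 0 | iter j=1: | q := 0 | iter j=2: | q := 0 | result -2
after: t := 0 | (((x * t) == abs(1)) or (max(5, -4) == (z * x))): false | y := 2 | q := 0 | iter i=2: | q := 2 | iter j=0: | q := 2 | iter j=1: | q := 2 | iter j=2: | q := 2 | iter i=3: | q := 2 | iter j=0: | q := 2 | iter j=1: | q := 2 | iter j=2: | q := 2 | iter i=4: | q := 2 | iter j=0: | q := 2 | iter j=1: | q := 2 | iter j=2: | q := 2 | iter i=5: | q := 2 | iter j=0: | q := 2 | iter j=1: | q := 2 | iter j=2: | q := 2 | iter i=6: | q := 2 | iter j=0: | q := 2 | iter j=1: | q := 2 | iter j=2: | q := 2 | result 0
verdict: not equivalent; witness: x=3, y=0, z=2


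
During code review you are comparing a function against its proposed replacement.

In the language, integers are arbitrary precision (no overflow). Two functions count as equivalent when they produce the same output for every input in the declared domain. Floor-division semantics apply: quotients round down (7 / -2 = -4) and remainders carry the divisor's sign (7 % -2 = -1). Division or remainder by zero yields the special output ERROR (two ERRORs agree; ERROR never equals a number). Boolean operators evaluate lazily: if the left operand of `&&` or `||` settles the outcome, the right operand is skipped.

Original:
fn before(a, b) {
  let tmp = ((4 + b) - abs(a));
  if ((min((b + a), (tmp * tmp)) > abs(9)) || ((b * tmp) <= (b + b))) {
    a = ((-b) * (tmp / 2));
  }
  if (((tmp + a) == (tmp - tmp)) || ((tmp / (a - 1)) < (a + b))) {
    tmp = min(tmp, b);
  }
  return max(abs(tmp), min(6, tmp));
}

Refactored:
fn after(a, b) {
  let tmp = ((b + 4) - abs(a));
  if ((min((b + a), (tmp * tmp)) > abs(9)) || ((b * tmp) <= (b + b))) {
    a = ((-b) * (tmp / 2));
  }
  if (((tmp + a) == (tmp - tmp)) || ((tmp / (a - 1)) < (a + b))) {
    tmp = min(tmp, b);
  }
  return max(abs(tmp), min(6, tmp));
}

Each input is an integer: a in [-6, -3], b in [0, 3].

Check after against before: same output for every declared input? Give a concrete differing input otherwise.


Reading the diff, among the changes: same computation, different form.
Spot check at a=-6, b=3 — before: tmp=1, then ((min((b + a), (tmp * tmp)) > abs(9)) || ((b * tmp) <= (b + b))) is true, then a=0, then (((tmp + a) == (tmp - tmp)) || ((tmp / (a - 1)) < (a + b))) is true, then tmp=1, then returns 1. after: tmp=1, then ((min((b + a), (tmp * tmp)) > abs(9)) || ((b * tmp) <= (b + b))) is true, then a=0, then (((tmp + a) == (tmp - tmp)) || ((tmp / (a - 1)) < (a + b))) is true, then tmp=1, then returns 1. Both give 1.
Every one of the 16 inputs gives matching results.
verdict: equivalent


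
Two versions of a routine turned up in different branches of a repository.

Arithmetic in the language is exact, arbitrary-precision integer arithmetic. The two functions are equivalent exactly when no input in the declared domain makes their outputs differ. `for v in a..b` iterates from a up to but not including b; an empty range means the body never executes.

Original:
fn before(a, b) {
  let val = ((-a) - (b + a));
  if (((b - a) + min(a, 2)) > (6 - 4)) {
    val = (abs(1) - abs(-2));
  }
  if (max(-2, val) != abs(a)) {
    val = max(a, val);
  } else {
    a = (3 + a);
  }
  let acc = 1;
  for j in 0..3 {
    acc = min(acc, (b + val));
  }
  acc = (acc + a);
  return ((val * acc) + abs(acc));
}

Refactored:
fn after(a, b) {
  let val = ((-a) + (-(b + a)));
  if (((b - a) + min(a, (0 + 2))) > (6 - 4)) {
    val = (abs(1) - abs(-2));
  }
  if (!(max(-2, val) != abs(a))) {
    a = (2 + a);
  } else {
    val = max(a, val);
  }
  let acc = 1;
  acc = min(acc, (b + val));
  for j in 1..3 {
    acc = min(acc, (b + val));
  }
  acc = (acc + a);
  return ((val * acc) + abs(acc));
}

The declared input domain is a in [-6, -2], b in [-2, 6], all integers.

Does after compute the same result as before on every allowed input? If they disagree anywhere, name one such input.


Not equivalent: a=-2, b=2 separates them (6 vs 3).
before: val=2, then (((b - a) + min(a, 2)) > (6 - 4)) is false, then (max(-2, val) != abs(a)) is false, then a=1, then acc=1, then (j=0), then acc=1, then (j=1), then acc=1, then (j=2), then acc=1, then acc=2, then returns 6
after: val=2, then (((b - a) + min(a, (0 + 2))) > (6 - 4)) is false, then (!(max(-2, val) != abs(a))) is true, then a=0, then acc=1, then acc=1, then (j=1), then acc=1, then (j=2), then acc=1, then acc=1, then returns 3
verdict: not equivalent; witness: a=-2, b=2


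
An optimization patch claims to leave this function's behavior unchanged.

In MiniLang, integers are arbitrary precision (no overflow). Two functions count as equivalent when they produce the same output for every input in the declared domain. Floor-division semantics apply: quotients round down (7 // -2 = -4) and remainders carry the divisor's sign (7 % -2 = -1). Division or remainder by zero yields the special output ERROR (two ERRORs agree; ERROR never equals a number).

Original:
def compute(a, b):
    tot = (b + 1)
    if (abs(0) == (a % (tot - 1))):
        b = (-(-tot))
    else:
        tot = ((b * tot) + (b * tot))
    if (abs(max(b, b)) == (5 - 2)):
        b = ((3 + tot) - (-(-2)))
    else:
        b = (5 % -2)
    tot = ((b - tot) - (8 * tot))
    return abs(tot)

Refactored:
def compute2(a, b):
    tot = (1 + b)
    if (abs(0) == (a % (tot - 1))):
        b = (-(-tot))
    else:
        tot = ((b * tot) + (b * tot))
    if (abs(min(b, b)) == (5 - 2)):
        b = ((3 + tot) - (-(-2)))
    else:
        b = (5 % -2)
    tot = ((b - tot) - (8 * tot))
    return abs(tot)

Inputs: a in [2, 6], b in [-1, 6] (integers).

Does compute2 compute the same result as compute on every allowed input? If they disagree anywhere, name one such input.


Equivalent. The suspicious edit (`max(b, b)` became `min(b, b)`) never changes the result for any input inside the declared domain.
Sweeping the whole domain (40 inputs) finds no disagreement.
Tracing a=4, b=4: compute: tot=5, then (abs(0) == (a % (tot - 1))) is true, then b=5, then (abs(max(b, b)) == (5 - 2)) is false, then b=-1, then tot=-46, then returns 46 | compute2: tot=5, then (abs(0) == (a % (tot - 1))) is true, then b=5, then (abs(min(b, b)) == (5 - 2)) is false, then b=-1, then tot=-46, then returns 46 — matching result 46.
verdict: equivalent


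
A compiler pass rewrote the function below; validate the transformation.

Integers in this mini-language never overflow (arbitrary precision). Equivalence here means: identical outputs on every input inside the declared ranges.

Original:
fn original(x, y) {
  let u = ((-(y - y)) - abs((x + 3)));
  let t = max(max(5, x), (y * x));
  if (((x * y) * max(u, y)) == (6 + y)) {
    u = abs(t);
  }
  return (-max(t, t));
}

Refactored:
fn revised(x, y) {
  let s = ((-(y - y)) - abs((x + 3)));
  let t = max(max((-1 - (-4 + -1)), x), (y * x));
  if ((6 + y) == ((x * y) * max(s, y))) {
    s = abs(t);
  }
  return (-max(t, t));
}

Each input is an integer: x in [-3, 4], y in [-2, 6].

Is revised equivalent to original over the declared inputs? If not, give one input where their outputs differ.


These are not equivalent — on x=-3, y=-1 the outputs split (-5 vs -4).
original: u = 0; t = 5; (((x * y) * max(u, y)) == (6 + y)) -> false; return -5
revised: s = 0; t = 4; ((6 + y) == ((x * y) * max(s, y))) -> false; return -4
verdict: not equivalent; witness: x=-3, y=-1


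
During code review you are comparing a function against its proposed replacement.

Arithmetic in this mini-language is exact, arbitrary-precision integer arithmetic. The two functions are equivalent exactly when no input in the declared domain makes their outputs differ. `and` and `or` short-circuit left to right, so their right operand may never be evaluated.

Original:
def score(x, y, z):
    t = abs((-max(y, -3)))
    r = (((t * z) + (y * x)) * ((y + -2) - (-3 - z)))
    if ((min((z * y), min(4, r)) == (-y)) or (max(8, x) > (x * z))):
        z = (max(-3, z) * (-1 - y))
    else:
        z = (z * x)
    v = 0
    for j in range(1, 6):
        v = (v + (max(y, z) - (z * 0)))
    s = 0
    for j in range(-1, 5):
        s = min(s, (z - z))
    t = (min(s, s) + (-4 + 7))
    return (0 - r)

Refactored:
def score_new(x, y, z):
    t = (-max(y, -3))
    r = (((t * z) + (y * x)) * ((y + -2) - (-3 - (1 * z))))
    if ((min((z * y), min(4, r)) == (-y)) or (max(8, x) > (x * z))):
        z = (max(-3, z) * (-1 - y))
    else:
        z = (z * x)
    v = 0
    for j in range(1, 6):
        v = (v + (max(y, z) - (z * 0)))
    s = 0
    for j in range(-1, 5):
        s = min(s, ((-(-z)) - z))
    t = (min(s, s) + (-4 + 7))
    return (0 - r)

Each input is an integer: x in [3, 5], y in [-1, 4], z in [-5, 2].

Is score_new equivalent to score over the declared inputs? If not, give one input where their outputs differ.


Consider the input x=3, y=1, z=-5.
score: t = 1; r = 6; ((min((z * y), min(4, r)) == (-y)) or (max(8, x) > (x * z))) -> true; z = 6; v = 0; [j=1]; v = 6; [j=2]; v = 12; [j=3]; v = 18; [j=4]; v = 24; [j=5]; v = 30; s = 0; [j=-1]; s = 0; [j=0]; s = 0; [j=1]; s = 0; [j=2]; s = 0; [j=3]; s = 0; [j=4]; s = 0; t = 3; return -6
score_new: t = -1; r = -24; ((min((z * y), min(4, r)) == (-y)) or (max(8, x) > (x * z))) -> true; z = 6; v = 0; [j=1]; v = 6; [j=2]; v = 12; [j=3]; v = 18; [j=4]; v = 24; [j=5]; v = 30; s = 0; [j=-1]; s = 0; [j=0]; s = 0; [j=1]; s = 0; [j=2]; s = 0; [j=3]; s = 0; [j=4]; s = 0; t = 3; return 24
-6 != 24, so the rewrite changes behavior.
verdict: not equivalent; witness: x=3, y=1, z=-5


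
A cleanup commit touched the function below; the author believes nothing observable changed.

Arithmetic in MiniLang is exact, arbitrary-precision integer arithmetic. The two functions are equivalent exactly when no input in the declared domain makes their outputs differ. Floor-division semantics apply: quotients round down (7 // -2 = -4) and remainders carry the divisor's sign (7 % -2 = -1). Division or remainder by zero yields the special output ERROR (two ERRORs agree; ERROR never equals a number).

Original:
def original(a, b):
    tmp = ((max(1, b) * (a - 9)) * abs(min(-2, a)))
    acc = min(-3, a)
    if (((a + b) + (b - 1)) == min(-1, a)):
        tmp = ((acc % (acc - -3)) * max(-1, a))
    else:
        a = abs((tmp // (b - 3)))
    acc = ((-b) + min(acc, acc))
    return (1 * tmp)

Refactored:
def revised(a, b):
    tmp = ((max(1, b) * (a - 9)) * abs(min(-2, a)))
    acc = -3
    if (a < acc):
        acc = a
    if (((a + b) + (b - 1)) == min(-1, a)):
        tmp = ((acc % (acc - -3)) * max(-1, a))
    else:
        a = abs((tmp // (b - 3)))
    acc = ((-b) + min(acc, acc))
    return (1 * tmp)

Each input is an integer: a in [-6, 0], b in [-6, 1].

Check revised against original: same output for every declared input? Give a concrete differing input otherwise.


The two versions differ — the changes include min/max/abs usage differs; and comparison usage differs; and branching structure differs; and statement counts differ.
Spot check at a=-5, b=0 — original: tmp = -70; acc = -5; (((a + b) + (b - 1)) == min(-1, a)) -> false; a = 23; acc = -5; return -70. revised: tmp = -70; acc = -3; (a < acc) -> true; acc = -5; (((a + b) + (b - 1)) == min(-1, a)) -> false; a = 23; acc = -5; return -70. Both give -70.
Every one of the 56 inputs gives matching results.
verdict: equivalent


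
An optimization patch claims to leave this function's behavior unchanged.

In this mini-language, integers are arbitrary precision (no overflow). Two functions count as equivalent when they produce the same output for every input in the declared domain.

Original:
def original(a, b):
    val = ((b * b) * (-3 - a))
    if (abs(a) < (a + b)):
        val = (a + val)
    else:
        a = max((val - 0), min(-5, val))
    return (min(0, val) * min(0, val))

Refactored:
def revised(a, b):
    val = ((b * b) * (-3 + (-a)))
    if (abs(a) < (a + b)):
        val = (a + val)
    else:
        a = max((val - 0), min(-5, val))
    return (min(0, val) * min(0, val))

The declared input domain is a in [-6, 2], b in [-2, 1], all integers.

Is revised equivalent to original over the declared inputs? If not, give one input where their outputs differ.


Although arithmetic usage differs, 36/36 inputs agree.
verdict: equivalent


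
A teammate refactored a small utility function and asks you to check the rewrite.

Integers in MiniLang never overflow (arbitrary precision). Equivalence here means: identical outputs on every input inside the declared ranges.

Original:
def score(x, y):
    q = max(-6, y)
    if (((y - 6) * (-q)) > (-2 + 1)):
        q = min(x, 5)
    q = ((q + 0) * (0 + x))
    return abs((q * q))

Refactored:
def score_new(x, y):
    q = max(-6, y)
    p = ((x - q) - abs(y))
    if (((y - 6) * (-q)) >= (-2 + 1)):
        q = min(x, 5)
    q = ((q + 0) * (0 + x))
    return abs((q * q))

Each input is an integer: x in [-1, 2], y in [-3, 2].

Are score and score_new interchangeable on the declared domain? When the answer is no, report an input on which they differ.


The edit looks behavioral (`(((y - 6) * (-q)) > (-2 + 1))` became `(((y - 6) * (-q)) >= (-2 + 1))`), but over these ranges it never changes the outcome; all 24 inputs agree.
verdict: equivalent


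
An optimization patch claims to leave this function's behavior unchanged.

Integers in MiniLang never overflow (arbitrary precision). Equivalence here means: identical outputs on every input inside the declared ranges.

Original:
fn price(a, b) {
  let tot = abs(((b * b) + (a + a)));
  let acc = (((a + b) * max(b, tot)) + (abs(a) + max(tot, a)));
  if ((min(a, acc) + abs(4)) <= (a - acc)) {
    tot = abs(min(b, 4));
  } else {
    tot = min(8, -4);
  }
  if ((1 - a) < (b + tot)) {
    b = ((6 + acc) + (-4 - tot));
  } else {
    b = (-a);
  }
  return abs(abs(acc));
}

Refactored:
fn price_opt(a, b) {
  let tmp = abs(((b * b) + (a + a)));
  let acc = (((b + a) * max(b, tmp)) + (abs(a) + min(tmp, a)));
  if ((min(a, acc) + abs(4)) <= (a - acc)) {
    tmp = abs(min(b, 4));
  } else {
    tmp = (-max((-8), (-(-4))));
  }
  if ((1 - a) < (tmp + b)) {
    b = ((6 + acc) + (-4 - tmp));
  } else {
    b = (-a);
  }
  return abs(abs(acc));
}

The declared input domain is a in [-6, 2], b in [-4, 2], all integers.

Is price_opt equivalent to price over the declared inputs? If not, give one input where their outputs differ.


Run the pair on a=-6, b=-4.
price: tot = 4; acc = -30; ((min(a, acc) + abs(4)) <= (a - acc)) -> true; tot = 4; ((1 - a) < (b + tot)) -> false; b = 6; return 30
price_opt: tmp = 4; acc = -40; ((min(a, acc) + abs(4)) <= (a - acc)) -> true; tmp = 4; ((1 - a) < (tmp + b)) -> false; b = 6; return 40
30 and 40 differ, so these are not the same function on this domain.
verdict: not equivalent; witness: a=-6, b=-4


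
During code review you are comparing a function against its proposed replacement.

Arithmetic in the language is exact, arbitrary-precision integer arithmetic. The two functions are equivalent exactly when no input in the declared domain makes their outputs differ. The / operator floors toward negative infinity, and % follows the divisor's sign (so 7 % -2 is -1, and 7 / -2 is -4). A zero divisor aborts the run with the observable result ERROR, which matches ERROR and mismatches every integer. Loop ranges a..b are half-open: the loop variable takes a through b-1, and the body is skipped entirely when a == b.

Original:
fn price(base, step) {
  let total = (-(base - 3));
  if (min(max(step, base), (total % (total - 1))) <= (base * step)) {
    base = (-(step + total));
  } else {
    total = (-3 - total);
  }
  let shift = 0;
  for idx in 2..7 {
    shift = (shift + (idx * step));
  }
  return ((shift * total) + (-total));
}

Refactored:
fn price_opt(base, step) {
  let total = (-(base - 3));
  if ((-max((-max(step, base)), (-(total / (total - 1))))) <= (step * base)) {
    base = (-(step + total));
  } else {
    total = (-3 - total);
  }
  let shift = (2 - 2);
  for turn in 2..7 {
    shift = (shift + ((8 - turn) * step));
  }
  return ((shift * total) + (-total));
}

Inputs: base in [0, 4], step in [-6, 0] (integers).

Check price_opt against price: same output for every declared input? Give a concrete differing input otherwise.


The rewrite breaks on base=1, step=0, where the results are -2 and 5.
price: total=2, then (min(max(step, base), (total % (total - 1))) <= (base * step)) is true, then base=-2, then shift=0, then (idx=2), then shift=0, then (idx=3), then shift=0, then (idx=4), then shift=0, then (idx=5), then shift=0, then (idx=6), then shift=0, then returns -2
price_opt: total=2, then ((-max((-max(step, base)), (-(total / (total - 1))))) <= (step * base)) is false, then total=-5, then shift=0, then (turn=2), then shift=0, then (turn=3), then shift=0, then (turn=4), then shift=0, then (turn=5), then shift=0, then (turn=6), then shift=0, then returns 5
verdict: not equivalent; witness: base=1, step=0


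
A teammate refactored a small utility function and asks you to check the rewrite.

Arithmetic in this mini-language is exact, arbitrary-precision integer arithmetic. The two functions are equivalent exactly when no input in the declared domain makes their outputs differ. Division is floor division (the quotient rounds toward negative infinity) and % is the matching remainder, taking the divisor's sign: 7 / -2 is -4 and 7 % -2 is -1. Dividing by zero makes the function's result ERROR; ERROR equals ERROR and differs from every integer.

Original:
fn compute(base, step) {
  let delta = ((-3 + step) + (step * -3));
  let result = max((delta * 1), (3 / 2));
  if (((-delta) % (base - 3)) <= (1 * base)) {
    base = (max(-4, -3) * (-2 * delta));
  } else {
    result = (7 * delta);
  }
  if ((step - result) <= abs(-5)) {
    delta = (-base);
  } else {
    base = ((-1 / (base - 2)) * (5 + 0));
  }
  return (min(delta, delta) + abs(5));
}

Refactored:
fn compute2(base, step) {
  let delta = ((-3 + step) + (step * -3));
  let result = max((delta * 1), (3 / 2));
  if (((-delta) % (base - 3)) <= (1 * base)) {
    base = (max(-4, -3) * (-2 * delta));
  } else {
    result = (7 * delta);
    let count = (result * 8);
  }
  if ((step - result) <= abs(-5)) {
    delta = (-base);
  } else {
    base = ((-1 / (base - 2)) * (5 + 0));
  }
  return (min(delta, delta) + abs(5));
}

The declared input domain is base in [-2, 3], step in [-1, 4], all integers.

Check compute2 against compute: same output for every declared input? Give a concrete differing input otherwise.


Equivalent — the differences include arithmetic usage differs; and local variable names differ; and statement counts differ; and constant usage differs, yet no declared input distinguishes the two.
Tracing base=2, step=4: compute: delta becomes -11; next result becomes 1; next (((-delta) % (base - 3)) <= (1 * base)) evaluates to true; next base becomes -66; next ((step - result) <= abs(-5)) evaluates to true; next delta becomes 66; next final value 71 | compute2: delta becomes -11; next result becomes 1; next (((-delta) % (base - 3)) <= (1 * base)) evaluates to true; next base becomes -66; next ((step - result) <= abs(-5)) evaluates to true; next delta becomes 66; next final value 71 — matching result 71.
Checked all 36 inputs in the declared domain: the outputs agree on every one.
verdict: equivalent


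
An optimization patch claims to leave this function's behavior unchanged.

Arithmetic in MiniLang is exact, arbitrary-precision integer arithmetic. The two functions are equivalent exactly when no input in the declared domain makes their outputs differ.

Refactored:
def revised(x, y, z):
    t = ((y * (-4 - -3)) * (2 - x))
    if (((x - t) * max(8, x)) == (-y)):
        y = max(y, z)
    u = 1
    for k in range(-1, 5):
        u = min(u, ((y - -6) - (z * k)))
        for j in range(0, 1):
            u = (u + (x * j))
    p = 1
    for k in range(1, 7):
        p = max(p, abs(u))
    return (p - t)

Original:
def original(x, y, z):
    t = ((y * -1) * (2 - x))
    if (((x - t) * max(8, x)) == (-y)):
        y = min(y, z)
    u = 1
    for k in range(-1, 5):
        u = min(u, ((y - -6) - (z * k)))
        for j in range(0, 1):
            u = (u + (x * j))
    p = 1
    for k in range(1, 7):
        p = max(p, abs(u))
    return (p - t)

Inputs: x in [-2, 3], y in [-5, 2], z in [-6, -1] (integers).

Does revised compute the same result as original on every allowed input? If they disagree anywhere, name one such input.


The rewrite breaks on x=0, y=0, z=-6, where the results are 6 and 1.
original: t becomes 0; next (((x - t) * max(8, x)) == (-y)) evaluates to true; next y becomes -6; next u becomes 1; next at k=-1:; next u becomes -6; next at j=0:; next u becomes -6; next at k=0:; next u becomes -6; next at j=0:; next u becomes -6; next at k=1:; next u becomes -6; next at j=0:; next u becomes -6; next at k=2:; next u becomes -6; next at j=0:; next u becomes -6; next at k=3:; next u becomes -6; next at j=0:; next u becomes -6; next at k=4:; next u becomes -6; next at j=0:; next u becomes -6; next p becomes 1; next at k=1:; next p becomes 6; next at k=2:; next p becomes 6; next at k=3:; next p becomes 6; next at k=4:; next p becomes 6; next at k=5:; next p becomes 6; next at k=6:; next p becomes 6; next final value 6
revised: t becomes 0; next (((x - t) * max(8, x)) == (-y)) evaluates to true; next y becomes 0; next u becomes 1; next at k=-1:; next u becomes 0; next at j=0:; next u becomes 0; next at k=0:; next u becomes 0; next at j=0:; next u becomes 0; next at k=1:; next u becomes 0; next at j=0:; next u becomes 0; next at k=2:; next u becomes 0; next at j=0:; next u becomes 0; next at k=3:; next u becomes 0; next at j=0:; next u becomes 0; next at k=4:; next u becomes 0; next at j=0:; next u becomes 0; next p becomes 1; next at k=1:; next p becomes 1; next at k=2:; next p becomes 1; next at k=3:; next p becomes 1; next at k=4:; next p becomes 1; next at k=5:; next p becomes 1; next at k=6:; next p becomes 1; next final value 1
verdict: not equivalent; witness: x=0, y=0, z=-6


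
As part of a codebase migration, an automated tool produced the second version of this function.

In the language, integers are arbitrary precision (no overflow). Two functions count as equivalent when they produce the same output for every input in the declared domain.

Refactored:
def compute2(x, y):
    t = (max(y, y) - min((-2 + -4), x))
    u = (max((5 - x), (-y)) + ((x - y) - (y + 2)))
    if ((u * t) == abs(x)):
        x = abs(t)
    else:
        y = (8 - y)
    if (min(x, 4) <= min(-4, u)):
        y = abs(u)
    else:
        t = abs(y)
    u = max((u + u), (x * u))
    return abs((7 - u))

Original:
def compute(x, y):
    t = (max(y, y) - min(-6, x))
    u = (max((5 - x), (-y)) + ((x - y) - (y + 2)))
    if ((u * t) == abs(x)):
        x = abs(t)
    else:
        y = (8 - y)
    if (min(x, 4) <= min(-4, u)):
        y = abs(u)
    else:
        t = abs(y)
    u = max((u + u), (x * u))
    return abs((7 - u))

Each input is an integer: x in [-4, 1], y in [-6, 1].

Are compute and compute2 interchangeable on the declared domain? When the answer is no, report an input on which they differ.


Comparing the listings, the differences include: arithmetic usage differs; also constant usage differs.
Spot check at x=-3, y=-4 — compute: t := 2 | u := 11 | ((u * t) == abs(x)): false | y := 12 | (min(x, 4) <= min(-4, u)): false | t := 12 | u := 22 | result 15. compute2: t := 2 | u := 11 | ((u * t) == abs(x)): false | y := 12 | (min(x, 4) <= min(-4, u)): false | t := 12 | u := 22 | result 15. Both give 15.
Across all 48 domain points the two functions coincide.
verdict: equivalent


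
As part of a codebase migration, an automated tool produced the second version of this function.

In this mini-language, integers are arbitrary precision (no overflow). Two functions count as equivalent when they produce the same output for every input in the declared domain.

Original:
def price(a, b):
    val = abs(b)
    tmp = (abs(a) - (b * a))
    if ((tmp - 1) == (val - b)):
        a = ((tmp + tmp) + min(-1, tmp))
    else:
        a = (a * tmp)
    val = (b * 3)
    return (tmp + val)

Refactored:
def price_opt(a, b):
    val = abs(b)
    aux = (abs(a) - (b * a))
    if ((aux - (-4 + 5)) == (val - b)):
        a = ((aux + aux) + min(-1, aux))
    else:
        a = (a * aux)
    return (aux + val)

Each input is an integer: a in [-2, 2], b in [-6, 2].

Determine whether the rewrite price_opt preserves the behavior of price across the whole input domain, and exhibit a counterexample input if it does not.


Take a=-2, b=-6.
price: val=6, then tmp=-10, then ((tmp - 1) == (val - b)) is false, then a=20, then val=-18, then returns -28
price_opt: val=6, then aux=-10, then ((aux - (-4 + 5)) == (val - b)) is false, then a=20, then returns -4
-28 against -4: the behavior changed.
verdict: not equivalent; witness: a=-2, b=-6


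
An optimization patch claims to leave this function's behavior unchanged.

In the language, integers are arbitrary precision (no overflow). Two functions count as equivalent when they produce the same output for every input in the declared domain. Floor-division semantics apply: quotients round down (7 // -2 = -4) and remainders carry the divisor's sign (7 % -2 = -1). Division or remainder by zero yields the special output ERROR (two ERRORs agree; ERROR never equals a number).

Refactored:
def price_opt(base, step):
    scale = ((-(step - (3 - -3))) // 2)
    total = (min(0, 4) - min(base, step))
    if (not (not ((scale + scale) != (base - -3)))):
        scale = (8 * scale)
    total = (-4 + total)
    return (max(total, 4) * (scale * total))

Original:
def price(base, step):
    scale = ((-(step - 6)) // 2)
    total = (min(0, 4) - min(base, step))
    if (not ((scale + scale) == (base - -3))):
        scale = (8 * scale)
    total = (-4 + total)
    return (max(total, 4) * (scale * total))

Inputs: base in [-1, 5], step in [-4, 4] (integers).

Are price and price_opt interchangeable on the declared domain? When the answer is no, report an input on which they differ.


Behavior is preserved: although constant usage differs, plus comparison usage differs, plus arithmetic usage differs, plus boolean connective usage differs, the outputs never diverge.
Tracing base=2, step=-2: price: scale becomes 4; next total becomes 2; next (not ((scale + scale) == (base - -3))) evaluates to true; next scale becomes 32; next total becomes -2; next final value -256 | price_opt: scale becomes 4; next total becomes 2; next (not (not ((scale + scale) != (base - -3)))) evaluates to true; next scale becomes 32; next total becomes -2; next final value -256 — matching result -256.
Checked all 63 inputs in the declared domain: the outputs agree on every one.
verdict: equivalent


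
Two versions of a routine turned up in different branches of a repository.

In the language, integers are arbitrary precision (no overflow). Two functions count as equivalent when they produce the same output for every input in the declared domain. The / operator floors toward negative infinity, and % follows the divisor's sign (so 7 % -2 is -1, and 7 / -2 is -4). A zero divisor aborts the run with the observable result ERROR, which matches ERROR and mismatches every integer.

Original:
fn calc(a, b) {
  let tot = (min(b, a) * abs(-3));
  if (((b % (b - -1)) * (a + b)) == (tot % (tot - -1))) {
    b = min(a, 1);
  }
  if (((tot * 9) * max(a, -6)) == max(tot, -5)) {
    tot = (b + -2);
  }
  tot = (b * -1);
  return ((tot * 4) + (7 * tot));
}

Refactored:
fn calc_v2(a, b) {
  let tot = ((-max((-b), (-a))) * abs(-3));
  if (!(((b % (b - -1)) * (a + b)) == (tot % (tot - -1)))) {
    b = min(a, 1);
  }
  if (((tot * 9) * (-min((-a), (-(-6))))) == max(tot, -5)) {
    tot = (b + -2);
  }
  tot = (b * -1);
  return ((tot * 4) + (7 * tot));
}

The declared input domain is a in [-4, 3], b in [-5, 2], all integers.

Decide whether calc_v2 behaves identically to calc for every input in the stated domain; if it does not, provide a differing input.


Try a=-4, b=-5.
calc: tot=-15, then (((b % (b - -1)) * (a + b)) == (tot % (tot - -1))) is false, then (((tot * 9) * max(a, -6)) == max(tot, -5)) is false, then tot=5, then returns 55
calc_v2: tot=-15, then (!(((b % (b - -1)) * (a + b)) == (tot % (tot - -1)))) is true, then b=-4, then (((tot * 9) * (-min((-a), (-(-6))))) == max(tot, -5)) is false, then tot=4, then returns 44
55 and 44 differ, so these are not the same function on this domain.
verdict: not equivalent; witness: a=-4, b=-5


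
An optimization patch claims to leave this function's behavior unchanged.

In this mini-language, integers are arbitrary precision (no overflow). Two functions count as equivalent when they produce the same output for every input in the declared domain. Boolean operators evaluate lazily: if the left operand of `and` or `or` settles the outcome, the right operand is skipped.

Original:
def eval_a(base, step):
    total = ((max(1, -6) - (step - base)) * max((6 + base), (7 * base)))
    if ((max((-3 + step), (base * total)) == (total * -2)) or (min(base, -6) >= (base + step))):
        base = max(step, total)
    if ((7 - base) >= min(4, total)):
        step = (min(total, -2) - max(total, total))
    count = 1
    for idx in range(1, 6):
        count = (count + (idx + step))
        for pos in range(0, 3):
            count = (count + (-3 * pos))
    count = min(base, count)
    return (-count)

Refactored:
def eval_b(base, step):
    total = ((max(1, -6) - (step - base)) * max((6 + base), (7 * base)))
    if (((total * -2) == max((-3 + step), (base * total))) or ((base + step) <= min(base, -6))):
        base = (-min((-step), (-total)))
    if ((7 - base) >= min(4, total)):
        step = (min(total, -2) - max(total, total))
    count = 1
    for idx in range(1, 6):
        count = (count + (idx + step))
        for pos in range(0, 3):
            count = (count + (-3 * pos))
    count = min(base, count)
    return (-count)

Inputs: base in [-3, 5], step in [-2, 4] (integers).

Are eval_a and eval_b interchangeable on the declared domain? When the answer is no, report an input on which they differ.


Side by side, the visible changes include: comparison usage differs, and min/max/abs usage differs.
Spot check at base=-2, step=0 — eval_a: total = -4; ((max((-3 + step), (base * total)) == (total * -2)) or (min(base, -6) >= (base + step))) -> true; base = 0; ((7 - base) >= min(4, total)) -> true; step = 0; count = 1; [idx=1]; count = 2; [pos=0]; count = 2; [pos=1]; count = -1; [pos=2]; count = -7; [idx=2]; count = -5; [pos=0]; count = -5; [pos=1]; count = -8; [pos=2]; count = -14; [idx=3]; count = -11; [pos=0]; count = -11; [pos=1]; count = -14; [pos=2]; count = -20; [idx=4]; count = -16; [pos=0]; count = -16; [pos=1]; count = -19; [pos=2]; count = -25; [idx=5]; count = -20; [pos=0]; count = -20; [pos=1]; count = -23; [pos=2]; count = -29; count = -29; return 29. eval_b: total = -4; (((total * -2) == max((-3 + step), (base * total))) or ((base + step) <= min(base, -6))) -> true; base = 0; ((7 - base) >= min(4, total)) -> true; step = 0; count = 1; [idx=1]; count = 2; [pos=0]; count = 2; [pos=1]; count = -1; [pos=2]; count = -7; [idx=2]; count = -5; [pos=0]; count = -5; [pos=1]; count = -8; [pos=2]; count = -14; [idx=3]; count = -11; [pos=0]; count = -11; [pos=1]; count = -14; [pos=2]; count = -20; [idx=4]; count = -16; [pos=0]; count = -16; [pos=1]; count = -19; [pos=2]; count = -25; [idx=5]; count = -20; [pos=0]; count = -20; [pos=1]; count = -23; [pos=2]; count = -29; count = -29; return 29. Both give 29.
Across all 63 domain points the two functions coincide.
verdict: equivalent


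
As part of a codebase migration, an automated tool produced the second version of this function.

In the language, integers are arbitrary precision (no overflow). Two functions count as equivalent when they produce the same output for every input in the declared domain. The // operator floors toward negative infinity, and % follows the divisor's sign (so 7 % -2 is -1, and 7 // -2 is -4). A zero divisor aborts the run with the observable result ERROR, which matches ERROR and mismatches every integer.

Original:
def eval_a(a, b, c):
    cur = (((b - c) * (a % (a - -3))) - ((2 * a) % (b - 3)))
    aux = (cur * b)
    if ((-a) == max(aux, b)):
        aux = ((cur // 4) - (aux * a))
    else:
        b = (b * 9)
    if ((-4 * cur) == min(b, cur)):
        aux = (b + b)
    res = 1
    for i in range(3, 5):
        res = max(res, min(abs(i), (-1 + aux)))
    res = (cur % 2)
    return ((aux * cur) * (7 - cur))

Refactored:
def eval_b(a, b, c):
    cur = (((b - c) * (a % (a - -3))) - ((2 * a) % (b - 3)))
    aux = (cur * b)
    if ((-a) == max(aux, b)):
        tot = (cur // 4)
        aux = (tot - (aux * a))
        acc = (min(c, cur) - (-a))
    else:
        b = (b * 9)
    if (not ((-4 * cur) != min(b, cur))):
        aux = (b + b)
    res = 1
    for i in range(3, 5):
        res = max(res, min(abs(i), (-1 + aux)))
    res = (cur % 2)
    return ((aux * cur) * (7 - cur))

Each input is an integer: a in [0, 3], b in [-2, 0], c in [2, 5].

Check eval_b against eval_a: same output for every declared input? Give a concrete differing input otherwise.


Reading the diff, among the changes: local variable names differ; and statement counts differ; and boolean connective usage differs; and min/max/abs usage differs; and comparison usage differs; and arithmetic usage differs.
Spot check at a=3, b=-2, c=2 — eval_a: cur becomes -8; next aux becomes 16; next ((-a) == max(aux, b)) evaluates to false; next b becomes -18; next ((-4 * cur) == min(b, cur)) evaluates to false; next res becomes 1; next at i=3:; next res becomes 3; next at i=4:; next res becomes 4; next res becomes 0; next final value -1920. eval_b: cur becomes -8; next aux becomes 16; next ((-a) == max(aux, b)) evaluates to false; next b becomes -18; next (not ((-4 * cur) != min(b, cur))) evaluates to false; next res becomes 1; next at i=3:; next res becomes 3; next at i=4:; next res becomes 4; next res becomes 0; next final value -1920. Both give -1920.
Across all 48 domain points the two functions coincide.
verdict: equivalent


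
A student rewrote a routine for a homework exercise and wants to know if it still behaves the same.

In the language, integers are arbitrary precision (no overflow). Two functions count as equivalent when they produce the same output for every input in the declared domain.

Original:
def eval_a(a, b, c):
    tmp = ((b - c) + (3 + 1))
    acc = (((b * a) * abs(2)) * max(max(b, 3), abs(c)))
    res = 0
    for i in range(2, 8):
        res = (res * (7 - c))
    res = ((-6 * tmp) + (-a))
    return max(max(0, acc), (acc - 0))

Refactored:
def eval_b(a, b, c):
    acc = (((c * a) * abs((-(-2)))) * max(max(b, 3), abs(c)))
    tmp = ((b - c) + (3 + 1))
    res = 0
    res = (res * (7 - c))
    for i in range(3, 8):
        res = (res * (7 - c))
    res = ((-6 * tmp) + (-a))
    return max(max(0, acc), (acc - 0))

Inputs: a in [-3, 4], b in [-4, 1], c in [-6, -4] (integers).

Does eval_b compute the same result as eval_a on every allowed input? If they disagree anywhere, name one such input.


Take a=-3, b=-4, c=-6.
eval_a: tmp=6, then acc=144, then res=0, then (i=2), then res=0, then (i=3), then res=0, then (i=4), then res=0, then (i=5), then res=0, then (i=6), then res=0, then (i=7), then res=0, then res=-33, then returns 144
eval_b: acc=216, then tmp=6, then res=0, then res=0, then (i=3), then res=0, then (i=4), then res=0, then (i=5), then res=0, then (i=6), then res=0, then (i=7), then res=0, then res=-33, then returns 216
144 vs 216 — the two versions disagree here.
verdict: not equivalent; witness: a=-3, b=-4, c=-6


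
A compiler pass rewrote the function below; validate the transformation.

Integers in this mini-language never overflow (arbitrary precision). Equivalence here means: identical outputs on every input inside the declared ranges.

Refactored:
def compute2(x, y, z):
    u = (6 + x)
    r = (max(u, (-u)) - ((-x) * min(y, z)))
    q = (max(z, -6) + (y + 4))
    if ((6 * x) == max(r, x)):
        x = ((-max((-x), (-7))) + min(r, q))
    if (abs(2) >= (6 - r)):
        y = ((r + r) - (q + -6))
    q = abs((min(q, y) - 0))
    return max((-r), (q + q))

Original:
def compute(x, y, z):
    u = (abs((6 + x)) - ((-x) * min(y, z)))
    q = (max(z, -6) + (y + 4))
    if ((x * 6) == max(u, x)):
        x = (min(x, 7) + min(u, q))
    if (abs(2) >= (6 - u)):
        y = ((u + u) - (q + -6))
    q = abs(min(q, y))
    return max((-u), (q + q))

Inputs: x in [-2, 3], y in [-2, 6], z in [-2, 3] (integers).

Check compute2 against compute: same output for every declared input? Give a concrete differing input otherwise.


The two are interchangeable: min/max/abs usage differs; and local variable names differ; and arithmetic usage differs; and constant usage differs; and statement counts differ, and every declared input agrees.
Tracing x=1, y=1, z=1: compute: u := 8 | q := 6 | ((x * 6) == max(u, x)): false | (abs(2) >= (6 - u)): true | y := 16 | q := 6 | result 12 | compute2: u := 7 | r := 8 | q := 6 | ((6 * x) == max(r, x)): false | (abs(2) >= (6 - r)): true | y := 16 | q := 6 | result 12 — matching result 12.
An exhaustive pass over the 324 declared inputs shows identical outputs.
verdict: equivalent


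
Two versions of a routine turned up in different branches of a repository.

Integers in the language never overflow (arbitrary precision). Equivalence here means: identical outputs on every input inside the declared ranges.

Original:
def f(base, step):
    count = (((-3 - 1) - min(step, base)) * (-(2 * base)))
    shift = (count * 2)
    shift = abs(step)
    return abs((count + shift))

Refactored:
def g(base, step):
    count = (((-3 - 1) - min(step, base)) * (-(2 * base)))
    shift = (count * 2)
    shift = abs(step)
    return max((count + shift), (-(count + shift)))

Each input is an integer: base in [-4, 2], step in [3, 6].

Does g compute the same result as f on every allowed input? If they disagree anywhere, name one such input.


This is a faithful refactor — min/max/abs usage differs, arithmetic usage differs, but the computed results match everywhere.
One worked example (base=-2, step=3) — f: count := -8 | shift := -16 | shift := 3 | result 5; g: count := -8 | shift := -16 | shift := 3 | result 5; agreement on 5.
An exhaustive pass over the 28 declared inputs shows identical outputs.
verdict: equivalent


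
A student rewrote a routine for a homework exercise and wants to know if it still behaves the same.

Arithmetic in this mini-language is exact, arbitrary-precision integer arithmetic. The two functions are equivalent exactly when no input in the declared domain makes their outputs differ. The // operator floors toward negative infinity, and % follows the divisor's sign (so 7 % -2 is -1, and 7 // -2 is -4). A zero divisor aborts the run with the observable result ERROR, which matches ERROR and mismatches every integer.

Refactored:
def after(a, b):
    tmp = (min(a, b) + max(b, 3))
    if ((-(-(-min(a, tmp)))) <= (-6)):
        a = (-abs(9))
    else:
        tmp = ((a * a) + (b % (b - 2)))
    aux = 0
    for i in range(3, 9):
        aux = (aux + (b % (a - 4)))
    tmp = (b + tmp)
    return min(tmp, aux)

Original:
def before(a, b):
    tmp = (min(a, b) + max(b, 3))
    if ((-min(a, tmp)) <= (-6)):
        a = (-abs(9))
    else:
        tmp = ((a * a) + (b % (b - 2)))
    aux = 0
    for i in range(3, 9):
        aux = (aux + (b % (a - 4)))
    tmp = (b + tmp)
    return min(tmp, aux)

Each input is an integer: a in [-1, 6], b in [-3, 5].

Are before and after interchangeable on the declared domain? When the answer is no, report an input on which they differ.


The two versions differ — the changes include same computation, different form.
One worked example (a=-1, b=3) — before: tmp=2, then ((-min(a, tmp)) <= (-6)) is false, then tmp=1, then aux=0, then (i=3), then aux=-2, then (i=4), then aux=-4, then (i=5), then aux=-6, then (i=6), then aux=-8, then (i=7), then aux=-10, then (i=8), then aux=-12, then tmp=4, then returns -12; after: tmp=2, then ((-(-(-min(a, tmp)))) <= (-6)) is false, then tmp=1, then aux=0, then (i=3), then aux=-2, then (i=4), then aux=-4, then (i=5), then aux=-6, then (i=6), then aux=-8, then (i=7), then aux=-10, then (i=8), then aux=-12, then tmp=4, then returns -12; agreement on -12.
Checked all 72 inputs in the declared domain: the outputs agree on every one.
verdict: equivalent
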